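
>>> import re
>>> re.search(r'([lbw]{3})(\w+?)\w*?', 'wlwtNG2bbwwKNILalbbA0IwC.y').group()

'wlwt'

The pattern matches exactly 3 of one of [lbw] (captured); then one or more of a word character (lazy) (captured); then zero or more of a word character (lazy).
The `?` after the quantifier makes it lazy — it takes as little as possible before letting the rest of the pattern try.
`search` walks the string left to right and returns the first match it finds.
The match spans [0:4] → 'wlwt'.
Captured: group 1 = 'wlw', group 2 = 't'.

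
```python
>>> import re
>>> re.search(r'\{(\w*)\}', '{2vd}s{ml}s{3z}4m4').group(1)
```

'2vd'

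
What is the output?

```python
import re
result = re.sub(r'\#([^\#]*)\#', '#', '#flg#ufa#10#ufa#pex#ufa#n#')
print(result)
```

Matches: at [0:5] → '#flg#'; at [8:12] → '#10#'; at [15:20] → '#pex#'; at [23:26] → '#n#'.
`sub` substitutes '#' at each match site.

#ufa#ufa#ufa#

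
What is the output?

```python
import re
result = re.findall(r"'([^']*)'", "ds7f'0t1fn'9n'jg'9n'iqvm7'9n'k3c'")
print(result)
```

Matches: at [4:11] match "'0t1fn'", group 1 = '0t1fn'; at [13:17] match "'jg'", group 1 = 'jg'; at [19:26] match "'iqvm7'", group 1 = 'iqvm7'; at [28:33] match "'k3c'", group 1 = 'k3c'.
Because there's exactly one group, `findall` drops the full match and keeps group 1 from each hit.

['0t1fn', 'jg', 'iqvm7', 'k3c']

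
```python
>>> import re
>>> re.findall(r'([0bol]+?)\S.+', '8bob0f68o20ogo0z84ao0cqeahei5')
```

['b']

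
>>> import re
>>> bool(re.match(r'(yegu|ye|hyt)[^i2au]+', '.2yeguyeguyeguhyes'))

False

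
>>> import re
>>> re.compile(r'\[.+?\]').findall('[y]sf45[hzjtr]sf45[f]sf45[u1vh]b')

['[y]', '[hzjtr]', '[f]', '[u1vh]']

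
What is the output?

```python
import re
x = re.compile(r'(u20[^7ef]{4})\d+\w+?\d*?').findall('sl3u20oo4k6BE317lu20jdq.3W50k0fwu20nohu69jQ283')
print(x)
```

The `?` after the quantifier makes it lazy — it takes as little as possible before letting the rest of the pattern try.
`findall` collects group 1 from each match (3 total).

['u20oo4k', 'u20jdq.', 'u20nohu']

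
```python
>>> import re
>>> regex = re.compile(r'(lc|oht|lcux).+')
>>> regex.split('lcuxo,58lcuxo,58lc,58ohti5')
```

['', 'lc', '']

The regex engine tests alternatives in the order written; an earlier branch that matches wins even if a later one would match more.
Matches to split on: at [0:26] → 'lcuxo,58lcuxo,58lc,58ohti5'.
Because the pattern has a capturing group, `split` also inserts each captured text between the pieces.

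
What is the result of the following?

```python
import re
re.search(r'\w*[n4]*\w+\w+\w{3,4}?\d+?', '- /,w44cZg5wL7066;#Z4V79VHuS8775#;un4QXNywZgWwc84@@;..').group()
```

The match spans [4:17] → 'w44cZg5wL7066'.

'w44cZg5wL7066'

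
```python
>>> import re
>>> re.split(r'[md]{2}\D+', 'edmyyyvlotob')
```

['e', '']

Pattern: exactly 2 of one of [md]; then one or more of a non-digit.
`split` removes every match and returns the 2 fragments in between.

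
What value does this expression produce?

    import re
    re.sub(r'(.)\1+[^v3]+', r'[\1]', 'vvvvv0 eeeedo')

'[v]'

`\1` is not a pattern — it's the concrete string captured by group 1, re-applied verbatim.
Matches: at [0:13] → 'vvvvv0 eeeedo'.
The replacement refers to a captured group, so each match is rewritten using its own captured text.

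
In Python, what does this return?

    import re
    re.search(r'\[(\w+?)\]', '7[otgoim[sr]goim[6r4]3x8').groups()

('sr',)

`re.search` scans for the first position where the pattern succeeds.
The match spans [8:12] → '[sr]'.
Captured: group 1 = 'sr'.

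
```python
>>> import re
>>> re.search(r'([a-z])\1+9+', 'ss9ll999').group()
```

'ss9'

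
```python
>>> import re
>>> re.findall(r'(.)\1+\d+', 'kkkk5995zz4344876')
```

`\1` has to match the exact text group 1 already captured.
Scanning left to right: at [0:8] match 'kkkk5995', group 1 = 'k'; at [8:17] match 'zz4344876', group 1 = 'z'.
One capturing group, so `findall` returns just the captured substring from each match — 2 in all.

['k', 'z']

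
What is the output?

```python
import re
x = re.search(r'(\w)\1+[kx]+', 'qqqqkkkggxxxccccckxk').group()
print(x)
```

The backreference `\1` re-matches whatever the first group consumed, character for character.
`re.search` scans for the first position where the pattern succeeds.
The match spans [0:7] → 'qqqqkkk'.
Captured: group 1 = 'q'.

qqqqkkk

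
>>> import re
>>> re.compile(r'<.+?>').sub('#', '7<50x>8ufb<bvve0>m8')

Each match is replaced by '#'.

'7#8ufb#m8'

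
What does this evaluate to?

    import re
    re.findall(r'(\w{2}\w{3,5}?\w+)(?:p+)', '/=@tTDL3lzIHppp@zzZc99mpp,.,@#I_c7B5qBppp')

This matches exactly 2 of a word character, then 3 to 5 of a word character (lazy), then one or more of a word character (captured); then one or more of a literal 'p' (non-capturing group).
Matches: at [3:15] match 'tTDL3lzIHppp', group 1 = 'tTDL3lzIHpp'; at [16:25] match 'zzZc99mpp', group 1 = 'zzZc99mp'; at [30:41] match 'I_c7B5qBppp', group 1 = 'I_c7B5qBpp'.
One capturing group, so `findall` returns just the captured substring from each match — 3 in all.

['tTDL3lzIHpp', 'zzZc99mp', 'I_c7B5qBpp']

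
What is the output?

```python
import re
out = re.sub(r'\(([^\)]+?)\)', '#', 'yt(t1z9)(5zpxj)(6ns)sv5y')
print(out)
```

Matches: at [2:8] → '(t1z9)'; at [8:15] → '(5zpxj)'; at [15:20] → '(6ns)'.
Every occurrence is swapped for '#'.

yt###sv5y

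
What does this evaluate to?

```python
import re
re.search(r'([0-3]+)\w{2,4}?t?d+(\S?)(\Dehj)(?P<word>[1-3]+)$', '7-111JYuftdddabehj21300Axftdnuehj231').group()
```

'21300Axftdnuehj231'

Pattern: one or more of a character in [0-3] (captured); then 2 to 4 of a word character (lazy), then optionally a literal 't', then one or more of the literal 'd'; then optionally a non-whitespace character (captured); then a non-digit, then the literal 'ehj' (captured); then one or more of a character in [1-3] (captured as 'word'); then anchored at the end.
`re.search` scans for the first position where the pattern succeeds.
The match spans [18:36] → '21300Axftdnuehj231'.
Captured: group 1 = '21300', group 2 = 'n', group 3 = 'uehj', group 4 = '231'.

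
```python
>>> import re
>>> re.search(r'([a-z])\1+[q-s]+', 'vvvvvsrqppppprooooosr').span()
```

(0, 8)

After group 1 captures some text, `\1` only succeeds where that same text appears again.
`re.search` tries every starting position until one works.
The match spans [0:8] → 'vvvvvsrq'.
Captured: group 1 = 'v'.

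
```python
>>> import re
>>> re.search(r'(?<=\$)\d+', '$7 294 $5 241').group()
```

The positive lookaround only admits positions where the adjacent text matches; those characters stay outside the span.
The match spans [1:2] → '7'.

'7'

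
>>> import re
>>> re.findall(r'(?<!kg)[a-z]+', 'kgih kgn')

['kgih', 'kgn']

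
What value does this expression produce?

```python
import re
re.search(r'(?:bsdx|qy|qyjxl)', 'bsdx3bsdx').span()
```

The match spans [0:4] → 'bsdx'.

(0, 4)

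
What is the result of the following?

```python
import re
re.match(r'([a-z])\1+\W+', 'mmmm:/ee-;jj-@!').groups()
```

The backreference `\1` re-matches whatever the first group consumed, character for character.
`re.match` won't scan ahead — the pattern has to work from the very first character.
The match spans [0:6] → 'mmmm:/'.
Captured: group 1 = 'm'.

('m',)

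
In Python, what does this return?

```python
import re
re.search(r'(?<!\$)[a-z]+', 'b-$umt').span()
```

Because the assertion is negative and zero-width, positions next to the forbidden text are skipped.
The match spans [0:1] → 'b'.

(0, 1)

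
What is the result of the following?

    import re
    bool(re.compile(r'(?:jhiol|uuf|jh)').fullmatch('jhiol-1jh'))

False

`fullmatch` succeeds only if the pattern covers the string from start to end.
Here there's no way to consume every character, so the call returns None, and `bool(None)` is False.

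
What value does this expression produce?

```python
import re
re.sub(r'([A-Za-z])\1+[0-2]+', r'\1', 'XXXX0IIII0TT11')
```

The backreference `\1` re-matches whatever the first group consumed, character for character.
Matches: at [0:5] → 'XXXX0'; at [5:10] → 'IIII0'; at [10:14] → 'TT11'.
Each match is replaced using the text its own group 1 captured.

'XIT'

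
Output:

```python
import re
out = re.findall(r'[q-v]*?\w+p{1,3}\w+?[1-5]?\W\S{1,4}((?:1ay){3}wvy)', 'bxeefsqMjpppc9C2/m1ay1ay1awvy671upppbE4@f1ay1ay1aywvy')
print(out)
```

`findall` collects group 1 from the one match (1 total).

['1ay1ay1aywvy']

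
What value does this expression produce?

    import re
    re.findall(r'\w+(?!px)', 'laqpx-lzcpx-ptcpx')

`(?!…)`/`(?<!…)` only lets a position through if the neighbouring text does NOT match; no characters are consumed.
`findall` yields the raw match text (3 of them) because the pattern has no groups.

['laqpx', 'lzcpx', 'ptcpx']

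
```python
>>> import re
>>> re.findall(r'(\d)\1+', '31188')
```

The backreference `\1` re-matches whatever the first group consumed, character for character.
Walking the string: at [1:3] match '11', group 1 = '1'; at [3:5] match '88', group 1 = '8'.
`findall` collects group 1 from each match (2 total).

['1', '8']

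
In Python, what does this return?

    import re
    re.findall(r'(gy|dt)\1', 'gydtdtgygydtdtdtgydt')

['dt', 'gy', 'dt']

A backreference is literal: `\1` must see the identical characters the first group matched.
One capturing group, so `findall` returns just the captured substring from each match — 3 in all.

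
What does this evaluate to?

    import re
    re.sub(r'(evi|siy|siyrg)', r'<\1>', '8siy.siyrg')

`|` is ordered: at each position the engine commits to the first alternative that works.
The replacement refers to a captured group, so each match is rewritten using its own captured text.

'8<siy>.<siy>rg'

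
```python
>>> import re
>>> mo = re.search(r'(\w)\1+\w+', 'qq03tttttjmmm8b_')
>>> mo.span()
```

(0, 16)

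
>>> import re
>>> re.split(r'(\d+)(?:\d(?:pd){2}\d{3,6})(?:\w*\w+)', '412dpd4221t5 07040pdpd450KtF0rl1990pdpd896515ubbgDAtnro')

['412dpd4221t5 ', '0704', '']

Pattern: one or more of a digit (captured); then a digit, then the literal 'pd' repeated 2 times, then 3 to 6 of a digit (non-capturing group); then zero or more of a word character, then one or more of a word character (non-capturing group).
Matches to split on: at [13:55] → '07040pdpd450KtF0rl1990pdpd896515ubbgDAtnro'.
Because the pattern has a capturing group, `split` also inserts each captured text between the pieces.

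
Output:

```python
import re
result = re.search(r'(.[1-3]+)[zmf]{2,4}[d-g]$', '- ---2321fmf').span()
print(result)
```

(4, 12)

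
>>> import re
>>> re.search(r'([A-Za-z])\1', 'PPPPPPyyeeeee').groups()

The match spans [0:2] → 'PP'.
Captured: group 1 = 'P'.

('P',)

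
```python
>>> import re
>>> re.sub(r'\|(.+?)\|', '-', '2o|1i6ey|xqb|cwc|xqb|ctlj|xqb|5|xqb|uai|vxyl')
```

'2o-xqb-xqb-xqb-xqb-vxyl'

A non-greedy quantifier consumes as few characters as it can — just enough that the remainder of the pattern still matches from where it stops; whatever follows it matches normally.
Matches: at [2:9] → '|1i6ey|'; at [12:17] → '|cwc|'; at [20:26] → '|ctlj|'; at [29:32] → '|5|'; at [35:40] → '|uai|'.
Every occurrence is swapped for '-'.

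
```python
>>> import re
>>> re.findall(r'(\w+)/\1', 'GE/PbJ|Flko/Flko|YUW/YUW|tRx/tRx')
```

['Flko', 'YUW', 'tRx']

`\1` has to match the exact text group 1 already captured.
With a single group, `findall` returns only what that group captured — 3 items.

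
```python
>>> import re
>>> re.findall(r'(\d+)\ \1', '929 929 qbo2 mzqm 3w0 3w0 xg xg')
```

['929']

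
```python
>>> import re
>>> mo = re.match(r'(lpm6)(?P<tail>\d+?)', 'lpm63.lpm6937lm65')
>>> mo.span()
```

(0, 5)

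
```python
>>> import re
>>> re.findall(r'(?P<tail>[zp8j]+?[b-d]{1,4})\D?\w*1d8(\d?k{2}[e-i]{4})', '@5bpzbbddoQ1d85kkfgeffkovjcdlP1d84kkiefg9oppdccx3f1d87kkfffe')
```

The pattern matches one or more of one of [zp8j] (lazy), then 1 to 4 of a character in [b-d] (captured as 'tail'); then optionally a non-digit, then zero or more of a word character, then the literal '1d8'; then optionally a digit, then exactly 2 of a literal 'k', then exactly 4 of a character in [e-i] (captured).
Walking the string: at [3:60] match 'pzbbddoQ1d85kkfgeffkovjcdlP1d84kkiefg9oppdccx3f1d87kkfffe', groups = ('pzbbdd', '7kkfffe').
2 groups means the one result is a tuple of 2 captured strings — 1 here.

[('pzbbdd', '7kkfffe')]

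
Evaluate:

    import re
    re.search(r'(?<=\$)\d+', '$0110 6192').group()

'0110'

The positive lookaround only admits positions where the adjacent text matches; those characters stay outside the span.
The match spans [1:5] → '0110'.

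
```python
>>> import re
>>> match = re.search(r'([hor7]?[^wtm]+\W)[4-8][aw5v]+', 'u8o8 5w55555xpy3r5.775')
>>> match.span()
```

This matches optionally one of [hor7], then one or more of any character except [wtm], then a non-word character (captured); then a character in [4-8], then one or more of one of [aw5v].
The match spans [0:12] → 'u8o8 5w55555'.

(0, 12)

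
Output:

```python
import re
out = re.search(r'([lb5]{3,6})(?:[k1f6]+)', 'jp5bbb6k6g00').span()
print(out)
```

(2, 9)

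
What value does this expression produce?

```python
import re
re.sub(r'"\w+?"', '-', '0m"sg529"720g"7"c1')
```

'0m-720g-c1'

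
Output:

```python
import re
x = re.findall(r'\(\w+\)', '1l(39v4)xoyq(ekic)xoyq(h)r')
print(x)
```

['(39v4)', '(ekic)', '(h)']

Scanning left to right: at [2:8] → '(39v4)'; at [12:18] → '(ekic)'; at [22:25] → '(h)'.
Since nothing is captured, `findall` lists the 3 matched substrings directly.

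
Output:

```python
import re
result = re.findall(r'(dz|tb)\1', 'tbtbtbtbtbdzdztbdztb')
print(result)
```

['tb', 'tb', 'dz']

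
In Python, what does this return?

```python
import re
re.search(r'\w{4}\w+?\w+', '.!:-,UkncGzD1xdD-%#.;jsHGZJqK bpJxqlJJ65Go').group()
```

'UkncGzD1xdD'

The pattern matches exactly 4 of a word character, then one or more of a word character (lazy); then one or more of a word character.
Unlike `match`, `search` isn't anchored — it looks for the pattern anywhere in the string.
The match spans [5:16] → 'UkncGzD1xdD'.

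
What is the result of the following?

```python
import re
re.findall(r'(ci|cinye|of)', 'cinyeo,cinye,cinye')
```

['ci', 'ci', 'ci']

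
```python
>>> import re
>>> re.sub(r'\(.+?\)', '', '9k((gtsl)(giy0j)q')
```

Matches: at [2:9] → '((gtsl)'; at [9:16] → '(giy0j)'.
Each match is replaced by ''.

'9kq'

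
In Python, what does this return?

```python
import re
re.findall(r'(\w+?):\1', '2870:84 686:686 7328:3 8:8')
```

The backreference `\1` re-matches whatever the first group consumed, character for character.
Scanning left to right: at [8:15] match '686:686', group 1 = '686'; at [23:26] match '8:8', group 1 = '8'.
One capturing group, so `findall` returns just the captured substring from each match — 2 in all.

['686', '8']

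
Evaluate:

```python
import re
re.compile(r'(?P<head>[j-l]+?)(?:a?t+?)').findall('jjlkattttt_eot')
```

The pattern matches one or more of a character in [j-l] (lazy) (captured as 'head'); then optionally a literal 'a', then one or more of the literal 't' (lazy) (non-capturing group).
Walking the string: at [0:6] match 'jjlkat', group 1 = 'jjlk'.
With a single group, `findall` returns only what that group captured — 1 item.

['jjlk']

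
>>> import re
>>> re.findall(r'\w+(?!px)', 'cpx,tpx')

The negative lookahead/lookbehind blocks any match where the forbidden context is present.
Walking the string: at [0:3] → 'cpx'; at [4:7] → 'tpx'.
With no groups in the pattern, `findall` gives back each whole match — 2 here.

['cpx', 'tpx']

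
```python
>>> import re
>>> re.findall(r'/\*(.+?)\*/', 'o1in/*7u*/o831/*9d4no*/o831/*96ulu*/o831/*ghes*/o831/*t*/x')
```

['7u', '9d4no', '96ulu', 'ghes', 't']

With the lazy modifier that quantifier settles for the fewest repetitions that let the rest of the pattern succeed (the atoms after it are unaffected and can still be greedy).
Walking the string: at [4:10] match '/*7u*/', group 1 = '7u'; at [14:23] match '/*9d4no*/', group 1 = '9d4no'; at [27:36] match '/*96ulu*/', group 1 = '96ulu'; at [40:48] match '/*ghes*/', group 1 = 'ghes'; at [52:57] match '/*t*/', group 1 = 't'.
Because there's exactly one group, `findall` drops the full match and keeps group 1 from each hit.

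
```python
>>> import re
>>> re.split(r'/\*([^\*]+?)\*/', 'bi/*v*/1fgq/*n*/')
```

Matches to split on: at [2:7] → '/*v*/'; at [11:16] → '/*n*/'.
With a capturing group present, the delimiter's captured portion is kept in the result list.

['bi', 'v', '1fgq', 'n', '']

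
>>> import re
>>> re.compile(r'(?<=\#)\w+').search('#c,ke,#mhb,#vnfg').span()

(1, 2)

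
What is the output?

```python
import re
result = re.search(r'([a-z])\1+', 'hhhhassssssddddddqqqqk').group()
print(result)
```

After group 1 captures some text, `\1` only succeeds where that same text appears again.
The match spans [0:4] → 'hhhh'.

hhhh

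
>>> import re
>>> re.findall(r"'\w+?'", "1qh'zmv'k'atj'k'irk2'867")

Walking the string: at [3:8] → "'zmv'"; at [9:14] → "'atj'"; at [15:21] → "'irk2'".
Since nothing is captured, `findall` lists the 3 matched substrings directly.

["'zmv'", "'atj'", "'irk2'"]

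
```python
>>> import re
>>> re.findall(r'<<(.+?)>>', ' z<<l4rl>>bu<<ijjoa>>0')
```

['l4rl', 'ijjoa']

With a single group, `findall` returns only what that group captured — 2 items.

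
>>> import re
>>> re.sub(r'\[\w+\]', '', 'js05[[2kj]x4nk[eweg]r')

Matches: at [5:10] → '[2kj]'; at [14:20] → '[eweg]'.
Every occurrence is swapped for ''.

'js05[x4nkr'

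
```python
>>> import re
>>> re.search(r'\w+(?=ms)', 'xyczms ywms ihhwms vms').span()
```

(0, 4)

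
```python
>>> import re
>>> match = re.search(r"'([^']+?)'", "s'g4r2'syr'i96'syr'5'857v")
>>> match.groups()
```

('g4r2',)

The match spans [1:7] → "'g4r2'".
Captured: group 1 = 'g4r2'.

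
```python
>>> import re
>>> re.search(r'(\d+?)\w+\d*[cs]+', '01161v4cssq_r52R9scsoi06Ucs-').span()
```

The match spans [0:27] → '01161v4cssq_r52R9scsoi06Ucs'.

(0, 27)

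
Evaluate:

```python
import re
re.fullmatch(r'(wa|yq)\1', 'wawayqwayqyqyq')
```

After group 1 captures some text, `\1` only succeeds where that same text appears again.
For `fullmatch`, every character of the input must be accounted for by the pattern.
Here there's no way to consume every character, so the call returns None.

None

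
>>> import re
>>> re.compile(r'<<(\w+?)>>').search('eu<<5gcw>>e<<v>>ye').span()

(2, 10)

`search` walks the string left to right and returns the first match it finds.
The match spans [2:10] → '<<5gcw>>'.
Captured: group 1 = '5gcw'.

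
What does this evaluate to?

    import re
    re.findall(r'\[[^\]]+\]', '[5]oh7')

With no groups in the pattern, `findall` gives back each whole match — 1 here.

['[5]']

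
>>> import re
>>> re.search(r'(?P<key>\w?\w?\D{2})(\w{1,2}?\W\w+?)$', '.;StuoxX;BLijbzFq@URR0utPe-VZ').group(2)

The match spans [20:29] → 'R0utPe-VZ'.
Captured: group 1 = 'R0ut', group 2 = 'Pe-VZ'.

'Pe-VZ'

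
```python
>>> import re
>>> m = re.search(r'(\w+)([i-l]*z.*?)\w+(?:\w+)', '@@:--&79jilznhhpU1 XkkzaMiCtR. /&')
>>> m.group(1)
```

'79jil'

This matches one or more of a word character (captured); then zero or more of a character in [i-l], then the literal 'z', then zero or more of any character (lazy) (captured); then one or more of a word character; then one or more of a word character (non-capturing group).
Because the quantifier is non-greedy, it stops expanding at the earliest point where the rest of the pattern can succeed.
`re.search` tries every starting position until one works.
The match spans [6:18] → '79jilznhhpU1'.
Captured: group 1 = '79jil', group 2 = 'z'.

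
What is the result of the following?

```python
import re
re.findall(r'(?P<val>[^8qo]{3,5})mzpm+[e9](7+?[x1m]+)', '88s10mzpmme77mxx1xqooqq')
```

This matches 3 to 5 of any character except [8qo] (captured as 'val'); then the literal 'mzp', then one or more of the literal 'm', then one of [e9]; then one or more of a literal '7' (lazy), then one or more of one of [x1m] (captured).
Matches: at [2:18] match 's10mzpmme77mxx1x', groups = ('s10', '77mxx1x').
Multiple groups make `findall` return tuples — one 2-tuple for the one match.

[('s10', '77mxx1x')]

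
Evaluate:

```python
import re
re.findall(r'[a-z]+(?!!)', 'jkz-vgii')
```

['jkz', 'vgii']

A negative assertion filters positions out without eating any characters.
Scanning left to right: at [0:3] → 'jkz'; at [4:8] → 'vgii'.
Since nothing is captured, `findall` lists the 2 matched substrings directly.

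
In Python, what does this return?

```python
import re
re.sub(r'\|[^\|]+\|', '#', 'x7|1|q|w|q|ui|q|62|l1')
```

'x7#q#q#q#l1'

Matches: at [2:5] → '|1|'; at [6:9] → '|w|'; at [10:14] → '|ui|'; at [15:19] → '|62|'.
Each match is replaced by '#'.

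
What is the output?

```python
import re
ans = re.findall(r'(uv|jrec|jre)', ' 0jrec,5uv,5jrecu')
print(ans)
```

Alternation isn't longest-match — the leftmost alternative that fits at this position is chosen.
Scanning left to right: at [2:6] match 'jrec', group 1 = 'jrec'; at [8:10] match 'uv', group 1 = 'uv'; at [12:16] match 'jrec', group 1 = 'jrec'.
With a single group, `findall` returns only what that group captured — 3 items.

['jrec', 'uv', 'jrec']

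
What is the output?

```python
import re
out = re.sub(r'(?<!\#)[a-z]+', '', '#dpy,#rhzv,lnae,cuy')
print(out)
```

The negative lookahead/lookbehind blocks any match where the forbidden context is present.
Each match is replaced by ''.

#d,#r,,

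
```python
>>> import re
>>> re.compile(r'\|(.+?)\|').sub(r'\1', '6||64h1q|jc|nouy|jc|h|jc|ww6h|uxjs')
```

Each match is replaced using the text its own group 1 captured.

'6|64h1qjcnouyjchjcww6huxjs'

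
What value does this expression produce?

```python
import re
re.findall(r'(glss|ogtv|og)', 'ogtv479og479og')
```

['ogtv', 'og', 'og']

Branches in `(...|...)` are attempted left-to-right; the first branch that allows the whole pattern to succeed is taken.
One capturing group, so `findall` returns just the captured substring from each match — 3 in all.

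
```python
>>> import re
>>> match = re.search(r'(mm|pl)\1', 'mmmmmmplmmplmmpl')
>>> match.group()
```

A backreference is literal: `\1` must see the identical characters the first group matched.
`re.search` tries every starting position until one works.
The match spans [0:4] → 'mmmm'.
Captured: group 1 = 'mm'.

'mmmm'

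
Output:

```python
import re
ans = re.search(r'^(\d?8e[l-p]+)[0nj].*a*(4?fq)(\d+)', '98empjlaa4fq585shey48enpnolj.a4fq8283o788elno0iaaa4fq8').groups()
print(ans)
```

('98emp', 'fq', '8')

The match spans [0:54] → '98empjlaa4fq585shey48enpnolj.a4fq8283o788elno0iaaa4fq8'.
Captured: group 1 = '98emp', group 2 = 'fq', group 3 = '8'.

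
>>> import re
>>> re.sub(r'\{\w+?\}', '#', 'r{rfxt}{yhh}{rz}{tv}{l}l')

'r#####l'

Matches: at [1:7] → '{rfxt}'; at [7:12] → '{yhh}'; at [12:16] → '{rz}'; at [16:20] → '{tv}'; at [20:23] → '{l}'.
Every occurrence is swapped for '#'.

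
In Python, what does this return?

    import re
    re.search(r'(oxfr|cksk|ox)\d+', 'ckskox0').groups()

Unlike `match`, `search` isn't anchored — it looks for the pattern anywhere in the string.
The match spans [4:7] → 'ox0'.
Captured: group 1 = 'ox'.

('ox',)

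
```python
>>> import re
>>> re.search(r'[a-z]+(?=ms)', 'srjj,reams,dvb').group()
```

'rea'

The `(?=…)`/`(?<=…)` assertion just peeks at neighbouring text; it doesn't advance the match position.
The match spans [5:8] → 'rea'.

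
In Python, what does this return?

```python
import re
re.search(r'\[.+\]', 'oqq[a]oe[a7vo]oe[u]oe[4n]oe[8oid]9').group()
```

`re.search` scans for the first position where the pattern succeeds.
The match spans [3:33] → '[a]oe[a7vo]oe[u]oe[4n]oe[8oid]'.

'[a]oe[a7vo]oe[u]oe[4n]oe[8oid]'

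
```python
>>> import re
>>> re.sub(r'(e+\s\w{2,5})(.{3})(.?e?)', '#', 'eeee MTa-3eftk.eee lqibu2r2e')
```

The pattern matches one or more of the literal 'e', then whitespace, then 2 to 5 of a word character (captured); then exactly 3 of any character (captured); then optionally any character, then optionally a literal 'e' (captured).
Every occurrence is swapped for '#'.

'#tk.#'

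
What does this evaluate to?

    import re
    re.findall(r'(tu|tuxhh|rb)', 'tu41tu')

['tu', 'tu']

`findall` collects group 1 from each match (2 total).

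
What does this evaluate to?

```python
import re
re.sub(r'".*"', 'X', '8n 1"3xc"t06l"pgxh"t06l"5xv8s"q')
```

'8n 1Xq'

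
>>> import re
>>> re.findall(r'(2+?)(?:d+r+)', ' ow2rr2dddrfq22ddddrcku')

['2', '22']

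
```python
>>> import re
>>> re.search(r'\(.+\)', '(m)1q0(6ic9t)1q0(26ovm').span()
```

(0, 13)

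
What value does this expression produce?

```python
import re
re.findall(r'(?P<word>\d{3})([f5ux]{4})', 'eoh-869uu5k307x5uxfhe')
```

[('307', 'x5ux')]

Multiple groups make `findall` return tuples — one 2-tuple for the one match.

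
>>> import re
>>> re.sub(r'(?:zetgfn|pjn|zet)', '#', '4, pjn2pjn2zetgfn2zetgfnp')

'4, #2#2#2#p'

The regex engine tests alternatives in the order written; an earlier branch that matches wins even if a later one would match more.
Matches: at [3:6] → 'pjn'; at [7:10] → 'pjn'; at [11:17] → 'zetgfn'; at [18:24] → 'zetgfn'.
Every occurrence is swapped for '#'.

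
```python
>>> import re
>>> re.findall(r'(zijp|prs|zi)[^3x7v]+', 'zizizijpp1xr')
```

['zi']

Scanning left to right: at [0:10] match 'zizizijpp1', group 1 = 'zi'.
One capturing group, so `findall` returns just the captured substring from the one match — 1 in all.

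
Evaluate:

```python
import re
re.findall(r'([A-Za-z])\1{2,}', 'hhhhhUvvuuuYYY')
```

['h', 'u', 'Y']

A backreference is literal: `\1` must see the identical characters the first group matched.
With a single group, `findall` returns only what that group captured — 3 items.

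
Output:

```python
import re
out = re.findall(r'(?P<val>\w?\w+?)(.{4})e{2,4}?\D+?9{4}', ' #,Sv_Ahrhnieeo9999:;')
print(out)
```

[('Sv_Ah', 'rhni')]

The pattern matches optionally a word character, then one or more of a word character (lazy) (captured as 'val'); then exactly 4 of any character (captured); then 2 to 4 of the literal 'e' (lazy), then one or more of a non-digit (lazy), then exactly 4 of the literal '9'.
Walking the string: at [3:19] match 'Sv_Ahrhnieeo9999', groups = ('Sv_Ah', 'rhni').
2 groups means the one result is a tuple of 2 captured strings — 1 here.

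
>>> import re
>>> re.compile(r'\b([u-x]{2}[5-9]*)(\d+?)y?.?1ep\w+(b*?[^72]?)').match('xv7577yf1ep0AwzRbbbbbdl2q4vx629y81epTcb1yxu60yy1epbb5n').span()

(0, 54)

The pattern matches a word boundary (`\b`, zero-width); then exactly 2 of a character in [u-x], then zero or more of a character in [5-9] (captured); then one or more of a digit (lazy) (captured); then optionally a literal 'y', then optionally any character, then the literal '1ep'; then one or more of a word character; then zero or more of the literal 'b' (lazy), then optionally any character except [72] (captured).
`re.match` won't scan ahead — the pattern has to work from the very first character.
The match spans [0:54] → 'xv7577yf1ep0AwzRbbbbbdl2q4vx629y81epTcb1yxu60yy1epbb5n'.
Captured: group 1 = 'xv757', group 2 = '7', group 3 = ''.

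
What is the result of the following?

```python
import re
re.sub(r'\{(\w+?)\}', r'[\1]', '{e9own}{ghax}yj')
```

`\1` in the replacement pulls in group 1's text for each match.

'[e9own][ghax]yj'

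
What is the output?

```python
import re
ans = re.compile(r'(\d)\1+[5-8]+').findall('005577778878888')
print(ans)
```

The backreference `\1` re-matches whatever the first group consumed, character for character.
Matches: at [0:15] match '005577778878888', group 1 = '0'.
With a single group, `findall` returns only what that group captured — 1 item.

['0']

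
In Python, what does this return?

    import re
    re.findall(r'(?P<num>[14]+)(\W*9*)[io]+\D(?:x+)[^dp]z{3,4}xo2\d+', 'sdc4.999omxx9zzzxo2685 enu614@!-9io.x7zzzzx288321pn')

This matches one or more of one of [14] (captured as 'num'); then zero or more of a non-word character, then zero or more of a literal '9' (captured); then one or more of one of [io], then a non-digit; then one or more of a literal 'x' (non-capturing group); then any character except [dp], then 3 to 4 of a literal 'z', then the literal 'xo2'; then one or more of a digit.
Walking the string: at [3:22] match '4.999omxx9zzzxo2685', groups = ('4', '.999').
`findall` packs the 2 group values into a tuple for every match.

[('4', '.999')]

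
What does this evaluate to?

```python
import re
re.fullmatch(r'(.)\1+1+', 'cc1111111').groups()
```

('c',)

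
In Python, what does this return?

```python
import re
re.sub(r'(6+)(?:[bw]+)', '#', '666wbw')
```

'#'

This matches one or more of a literal '6' (captured); then one or more of one of [bw] (non-capturing group).
`sub` substitutes '#' at each match site.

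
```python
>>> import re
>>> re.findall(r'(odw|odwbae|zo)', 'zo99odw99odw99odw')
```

['zo', 'odw', 'odw', 'odw']

Matches: at [0:2] match 'zo', group 1 = 'zo'; at [4:7] match 'odw', group 1 = 'odw'; at [9:12] match 'odw', group 1 = 'odw'; at [14:17] match 'odw', group 1 = 'odw'.
Because there's exactly one group, `findall` drops the full match and keeps group 1 from each hit.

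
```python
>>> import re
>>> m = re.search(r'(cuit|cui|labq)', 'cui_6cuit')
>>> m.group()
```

Unlike `match`, `search` isn't anchored — it looks for the pattern anywhere in the string.
The match spans [0:3] → 'cui'.
Captured: group 1 = 'cui'.

'cui'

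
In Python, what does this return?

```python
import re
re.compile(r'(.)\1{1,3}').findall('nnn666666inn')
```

['n', '6', '6', 'n']

The backreference `\1` re-matches whatever the first group consumed, character for character.
Scanning left to right: at [0:3] match 'nnn', group 1 = 'n'; at [3:7] match '6666', group 1 = '6'; at [7:9] match '66', group 1 = '6'; at [10:12] match 'nn', group 1 = 'n'.
`findall` collects group 1 from each match (4 total).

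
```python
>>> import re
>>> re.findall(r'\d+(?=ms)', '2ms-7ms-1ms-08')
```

['2', '7', '1']

Because the assertion is zero-width, the text it checks is not consumed and won't appear in the result.
Walking the string: at [0:1] → '2'; at [4:5] → '7'; at [8:9] → '1'.
Since nothing is captured, `findall` lists the 3 matched substrings directly.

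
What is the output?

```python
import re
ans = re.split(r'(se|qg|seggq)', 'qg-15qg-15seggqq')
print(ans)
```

['', 'qg', '-15', 'qg', '-15', 'se', 'ggqq']

`|` is ordered: at each position the engine commits to the first alternative that works.
`re.split` interleaves the captured-group text with the surrounding fragments.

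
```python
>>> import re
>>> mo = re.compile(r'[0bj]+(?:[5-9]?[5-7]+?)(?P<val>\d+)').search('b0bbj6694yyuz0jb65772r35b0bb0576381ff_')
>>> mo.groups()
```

Pattern: one or more of one of [0bj]; then optionally a character in [5-9], then one or more of a character in [5-7] (lazy) (non-capturing group); then one or more of a digit (captured as 'val').
`re.search` tries every starting position until one works.
The match spans [0:9] → 'b0bbj6694'.
Captured: group 1 = '94'.

('94',)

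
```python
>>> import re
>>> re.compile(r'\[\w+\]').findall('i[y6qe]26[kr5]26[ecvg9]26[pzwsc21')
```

['[y6qe]', '[kr5]', '[ecvg9]']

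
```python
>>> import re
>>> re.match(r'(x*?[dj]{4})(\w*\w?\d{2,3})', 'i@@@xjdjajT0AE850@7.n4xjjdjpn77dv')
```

The pattern matches zero or more of a literal 'x' (lazy), then exactly 4 of one of [dj] (captured); then zero or more of a word character, then optionally a word character, then 2 to 3 of a digit (captured).
`match` is anchored at position 0; if the pattern doesn't fit there, it returns None.
Here the pattern fails at index 0, so the call returns None.

None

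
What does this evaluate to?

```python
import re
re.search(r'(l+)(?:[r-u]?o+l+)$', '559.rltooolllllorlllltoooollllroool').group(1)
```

This matches one or more of a literal 'l' (captured); then optionally a character in [r-u], then one or more of the literal 'o', then one or more of the literal 'l' (non-capturing group); then anchored at the end.
Unlike `match`, `search` isn't anchored — it looks for the pattern anywhere in the string.
The match spans [26:35] → 'llllroool'.
Captured: group 1 = 'llll'.

'llll'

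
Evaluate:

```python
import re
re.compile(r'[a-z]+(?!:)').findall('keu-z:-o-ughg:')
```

['keu', 'o', 'ugh']

Because the assertion is negative and zero-width, positions next to the forbidden text are skipped.
Matches: at [0:3] → 'keu'; at [7:8] → 'o'; at [9:12] → 'ugh'.
`findall` yields the raw match text (3 of them) because the pattern has no groups.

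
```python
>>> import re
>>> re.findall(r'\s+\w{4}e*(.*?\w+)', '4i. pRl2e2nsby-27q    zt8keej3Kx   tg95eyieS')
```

['2nsby', 'j3Kx', 'yieS']

A `+?`/`*?`/`{m,n}?` starts at its minimum and grows only as far as needed for what follows to match.
One capturing group, so `findall` returns just the captured substring from each match — 3 in all.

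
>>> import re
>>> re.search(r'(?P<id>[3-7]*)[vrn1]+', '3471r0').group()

Pattern: zero or more of a character in [3-7] (captured as 'id'); then one or more of one of [vrn1].
Unlike `match`, `search` isn't anchored — it looks for the pattern anywhere in the string.
The match spans [0:5] → '3471r'.
Captured: group 1 = '347'.

'3471r'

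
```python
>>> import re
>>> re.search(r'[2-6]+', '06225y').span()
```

Pattern: one or more of a character in [2-6].
The match spans [1:5] → '6225'.

(1, 5)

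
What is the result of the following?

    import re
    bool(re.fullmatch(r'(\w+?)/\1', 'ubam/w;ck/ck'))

A backreference is literal: `\1` must see the identical characters the first group matched.
`fullmatch` succeeds only if the pattern covers the string from start to end.
Here there's no way to consume every character, so the call returns None, and `bool(None)` is False.

False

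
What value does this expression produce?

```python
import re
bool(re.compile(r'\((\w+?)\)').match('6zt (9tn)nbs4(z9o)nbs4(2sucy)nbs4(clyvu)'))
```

False

`re.match` only tries the pattern at the start of the string.
Here the pattern fails at index 0, so the call returns None, and `bool(None)` is False.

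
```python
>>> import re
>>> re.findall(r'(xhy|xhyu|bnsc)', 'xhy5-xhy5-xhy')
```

['xhy', 'xhy', 'xhy']

`findall` collects group 1 from each match (3 total).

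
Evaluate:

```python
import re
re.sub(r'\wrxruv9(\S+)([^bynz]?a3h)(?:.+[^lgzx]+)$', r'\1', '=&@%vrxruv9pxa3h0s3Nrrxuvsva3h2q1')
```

'=&@%pxa3h0s3Nrrxuvsv'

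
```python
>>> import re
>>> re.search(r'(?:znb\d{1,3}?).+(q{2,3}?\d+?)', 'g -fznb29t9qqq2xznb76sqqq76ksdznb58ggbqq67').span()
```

(4, 41)

Pattern: the literal 'znb', then 1 to 3 of a digit (lazy) (non-capturing group); then one or more of any character; then 2 to 3 of the literal 'q' (lazy), then one or more of a digit (lazy) (captured).
`search` walks the string left to right and returns the first match it finds.
The match spans [4:41] → 'znb29t9qqq2xznb76sqqq76ksdznb58ggbqq6'.
Captured: group 1 = 'qq6'.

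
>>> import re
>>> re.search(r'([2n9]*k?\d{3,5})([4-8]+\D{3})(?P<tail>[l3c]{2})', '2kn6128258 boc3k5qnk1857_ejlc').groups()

('n61282', '58 bo', 'c3')

The match spans [2:15] → 'n6128258 boc3'.
Captured: group 1 = 'n61282', group 2 = '58 bo', group 3 = 'c3'.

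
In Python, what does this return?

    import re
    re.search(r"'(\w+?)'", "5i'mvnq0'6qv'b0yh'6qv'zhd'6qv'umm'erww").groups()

('mvnq0',)

The match spans [2:9] → "'mvnq0'".
Captured: group 1 = 'mvnq0'.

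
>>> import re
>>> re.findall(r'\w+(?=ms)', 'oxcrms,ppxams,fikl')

['oxcr', 'ppxa']

The positive lookaround only admits positions where the adjacent text matches; those characters stay outside the span.
No capturing groups, so `findall` returns the 2 full match strings.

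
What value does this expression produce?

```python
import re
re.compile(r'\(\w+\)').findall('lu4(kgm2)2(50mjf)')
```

['(kgm2)', '(50mjf)']

Since nothing is captured, `findall` lists the 2 matched substrings directly.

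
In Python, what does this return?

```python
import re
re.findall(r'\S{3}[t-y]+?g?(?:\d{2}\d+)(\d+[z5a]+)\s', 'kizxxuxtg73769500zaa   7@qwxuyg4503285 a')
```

['0zaa', '85']

The pattern matches exactly 3 of a non-whitespace character, then one or more of a character in [t-y] (lazy), then optionally the literal 'g'; then exactly 2 of a digit, then one or more of a digit (non-capturing group); then one or more of a digit, then one or more of one of [z5a] (captured); then whitespace.
Matches: at [0:21] match 'kizxxuxtg73769500zaa ', group 1 = '0zaa'; at [23:39] match '7@qwxuyg4503285 ', group 1 = '85'.
With a single group, `findall` returns only what that group captured — 2 items.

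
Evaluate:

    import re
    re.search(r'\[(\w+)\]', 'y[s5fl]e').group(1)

's5fl'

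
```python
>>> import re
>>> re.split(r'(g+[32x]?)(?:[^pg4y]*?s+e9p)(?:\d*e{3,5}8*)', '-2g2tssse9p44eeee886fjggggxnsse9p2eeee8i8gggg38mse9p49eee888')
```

['-2', 'g2', '6fj', 'ggggx', 'i8', 'gggg3', '']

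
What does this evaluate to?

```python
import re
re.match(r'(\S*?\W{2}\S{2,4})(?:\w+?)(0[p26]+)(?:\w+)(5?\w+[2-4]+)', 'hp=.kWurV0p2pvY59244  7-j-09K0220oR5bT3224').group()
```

'hp=.kWurV0p2pvY59244'

`re.match` won't scan ahead — the pattern has to work from the very first character.
The match spans [0:20] → 'hp=.kWurV0p2pvY59244'.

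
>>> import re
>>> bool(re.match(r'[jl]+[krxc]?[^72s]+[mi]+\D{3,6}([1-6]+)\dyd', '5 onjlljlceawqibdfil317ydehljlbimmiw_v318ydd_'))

False

With `match`, the pattern is implicitly anchored at the beginning.
Here the pattern fails at index 0, so the call returns None, and `bool(None)` is False.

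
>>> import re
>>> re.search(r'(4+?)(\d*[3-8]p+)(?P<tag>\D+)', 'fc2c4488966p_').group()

'4488966p_'

The pattern matches one or more of a literal '4' (lazy) (captured); then zero or more of a digit, then a character in [3-8], then one or more of the literal 'p' (captured); then one or more of a non-digit (captured as 'tag').
Unlike `match`, `search` isn't anchored — it looks for the pattern anywhere in the string.
The match spans [4:13] → '4488966p_'.
Captured: group 1 = '4', group 2 = '488966p', group 3 = '_'.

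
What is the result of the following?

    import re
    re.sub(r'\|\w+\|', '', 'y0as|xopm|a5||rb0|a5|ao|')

'y0asa5|a5'

Matches: at [4:10] → '|xopm|'; at [13:18] → '|rb0|'; at [20:24] → '|ao|'.
Every occurrence is swapped for ''.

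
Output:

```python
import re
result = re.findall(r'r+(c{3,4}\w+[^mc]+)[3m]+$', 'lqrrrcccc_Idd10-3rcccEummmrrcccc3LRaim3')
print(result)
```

Pattern: one or more of a literal 'r'; then 3 to 4 of a literal 'c', then one or more of a word character, then one or more of any character except [mc] (captured); then one or more of one of [3m]; then anchored at the end.
Matches: at [17:39] match 'rcccEummmrrcccc3LRaim3', group 1 = 'cccEummmrrcccc3LRai'.
Because there's exactly one group, `findall` drops the full match and keeps group 1 from the one hit.

['cccEummmrrcccc3LRai']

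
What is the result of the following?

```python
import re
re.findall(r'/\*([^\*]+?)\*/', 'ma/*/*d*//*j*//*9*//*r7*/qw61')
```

['d', 'j', '9', 'r7']

With a single group, `findall` returns only what that group captured — 4 items.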